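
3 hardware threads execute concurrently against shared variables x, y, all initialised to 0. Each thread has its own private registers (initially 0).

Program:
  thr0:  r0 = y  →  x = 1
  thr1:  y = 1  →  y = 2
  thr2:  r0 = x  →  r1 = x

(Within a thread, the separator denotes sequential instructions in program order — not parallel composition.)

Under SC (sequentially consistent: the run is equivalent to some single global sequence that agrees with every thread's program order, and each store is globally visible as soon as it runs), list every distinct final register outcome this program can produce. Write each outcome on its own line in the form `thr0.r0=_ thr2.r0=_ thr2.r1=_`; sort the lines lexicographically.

thr0.r0=0 thr2.r0=0 thr2.r1=0
thr0.r0=0 thr2.r0=0 thr2.r1=1
thr0.r0=0 thr2.r0=1 thr2.r1=1
thr0.r0=1 thr2.r0=0 thr2.r1=0
thr0.r0=1 thr2.r0=0 thr2.r1=1
thr0.r0=1 thr2.r0=1 thr2.r1=1
thr0.r0=2 thr2.r0=0 thr2.r1=0
thr0.r0=2 thr2.r0=0 thr2.r1=1
thr0.r0=2 thr2.r0=1 thr2.r1=1

outcome vector order: (thr0.r0,thr2.r0,thr2.r1)
|SC outcomes| = 9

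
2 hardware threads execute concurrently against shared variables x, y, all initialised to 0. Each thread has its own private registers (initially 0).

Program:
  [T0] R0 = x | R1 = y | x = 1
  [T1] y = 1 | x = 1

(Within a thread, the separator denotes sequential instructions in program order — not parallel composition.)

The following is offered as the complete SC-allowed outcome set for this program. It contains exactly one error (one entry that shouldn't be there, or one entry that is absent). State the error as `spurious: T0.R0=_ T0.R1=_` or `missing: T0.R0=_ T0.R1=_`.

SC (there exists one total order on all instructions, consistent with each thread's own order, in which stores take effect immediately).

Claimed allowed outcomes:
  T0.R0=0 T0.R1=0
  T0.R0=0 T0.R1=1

missing: T0.R0=1 T0.R1=1

outcome vector order: (T0.R0,T0.R1)
under SC → 0/0 0/1 1/1
SC∖claimed = {1/1}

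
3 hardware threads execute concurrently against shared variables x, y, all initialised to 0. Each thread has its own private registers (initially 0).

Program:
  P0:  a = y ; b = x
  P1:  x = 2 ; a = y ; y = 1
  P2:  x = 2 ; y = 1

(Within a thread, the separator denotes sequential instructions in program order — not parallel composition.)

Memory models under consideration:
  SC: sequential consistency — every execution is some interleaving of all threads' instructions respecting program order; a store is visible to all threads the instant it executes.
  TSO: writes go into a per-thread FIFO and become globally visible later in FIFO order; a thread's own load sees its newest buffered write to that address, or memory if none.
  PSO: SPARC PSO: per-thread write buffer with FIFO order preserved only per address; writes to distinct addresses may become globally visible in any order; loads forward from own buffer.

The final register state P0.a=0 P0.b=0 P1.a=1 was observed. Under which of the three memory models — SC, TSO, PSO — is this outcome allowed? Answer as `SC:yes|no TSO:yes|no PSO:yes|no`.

outcome vector order: (P0.a,P0.b,P1.a)
SC: 6 outcomes — {0/0/0; 0/0/1; 0/2/0; 0/2/1; 1/2/0; 1/2/1}
TSO: 6 outcomes — {0/0/0; 0/0/1; 0/2/0; 0/2/1; 1/2/0; 1/2/1}
PSO: 8 outcomes — {0/0/0; 0/0/1; 0/2/0; 0/2/1; 1/0/0; 1/0/1; 1/2/0; 1/2/1}
target 0/0/1 ∈ {SC,TSO,PSO}

SC:yes TSO:yes PSO:yes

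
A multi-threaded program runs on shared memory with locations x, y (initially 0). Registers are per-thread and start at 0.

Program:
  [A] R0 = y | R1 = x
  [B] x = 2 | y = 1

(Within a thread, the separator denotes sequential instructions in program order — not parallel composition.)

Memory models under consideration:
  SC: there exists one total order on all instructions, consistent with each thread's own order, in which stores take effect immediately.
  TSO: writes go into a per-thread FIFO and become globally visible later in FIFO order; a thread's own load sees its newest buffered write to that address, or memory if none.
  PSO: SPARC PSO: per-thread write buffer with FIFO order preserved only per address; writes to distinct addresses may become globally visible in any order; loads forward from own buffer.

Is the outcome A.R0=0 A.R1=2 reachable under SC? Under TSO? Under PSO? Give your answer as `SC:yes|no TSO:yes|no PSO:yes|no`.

outcome vector order: (A.R0,A.R1)
[SC] allowed = {(0,0); (0,2); (1,2)}
[TSO] allowed = {(0,0); (0,2); (1,2)}
[PSO] allowed = {(0,0); (0,2); (1,0); (1,2)}
target (0,2) ∈ {SC,TSO,PSO}

SC:yes TSO:yes PSO:yes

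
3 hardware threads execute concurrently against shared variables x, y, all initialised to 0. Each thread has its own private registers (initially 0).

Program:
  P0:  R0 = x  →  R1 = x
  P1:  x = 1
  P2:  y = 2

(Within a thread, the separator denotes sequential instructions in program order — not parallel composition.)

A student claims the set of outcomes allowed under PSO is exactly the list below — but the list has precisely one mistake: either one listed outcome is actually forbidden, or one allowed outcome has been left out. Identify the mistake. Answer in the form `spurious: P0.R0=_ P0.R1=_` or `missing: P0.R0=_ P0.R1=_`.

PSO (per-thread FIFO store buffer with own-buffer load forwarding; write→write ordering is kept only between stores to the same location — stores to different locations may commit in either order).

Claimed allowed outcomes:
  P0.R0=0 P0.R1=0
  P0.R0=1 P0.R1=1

outcome vector order: (P0.R0,P0.R1)
PSO (3): 00 01 11
PSO∖claimed = {01}

missing: P0.R0=0 P0.R1=1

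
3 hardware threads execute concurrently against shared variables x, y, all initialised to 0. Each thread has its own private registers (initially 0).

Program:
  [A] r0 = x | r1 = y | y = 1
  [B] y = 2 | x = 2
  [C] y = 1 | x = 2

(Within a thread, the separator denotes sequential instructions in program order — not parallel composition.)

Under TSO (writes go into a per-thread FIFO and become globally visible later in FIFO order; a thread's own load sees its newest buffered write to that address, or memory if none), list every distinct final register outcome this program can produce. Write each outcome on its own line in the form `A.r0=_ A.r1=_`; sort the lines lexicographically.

A.r0=0 A.r1=0
A.r0=0 A.r1=1
A.r0=0 A.r1=2
A.r0=2 A.r1=1
A.r0=2 A.r1=2

outcome vector order: (A.r0,A.r1)
|TSO outcomes| = 5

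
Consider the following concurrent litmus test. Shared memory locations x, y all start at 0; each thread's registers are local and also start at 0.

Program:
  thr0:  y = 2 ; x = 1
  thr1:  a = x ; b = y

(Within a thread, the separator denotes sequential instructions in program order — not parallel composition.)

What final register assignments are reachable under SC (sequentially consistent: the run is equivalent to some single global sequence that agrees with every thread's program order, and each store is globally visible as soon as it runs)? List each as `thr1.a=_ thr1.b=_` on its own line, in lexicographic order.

thr1.a=0 thr1.b=0
thr1.a=0 thr1.b=2
thr1.a=1 thr1.b=2

outcome vector order: (thr1.a,thr1.b)
|SC outcomes| = 3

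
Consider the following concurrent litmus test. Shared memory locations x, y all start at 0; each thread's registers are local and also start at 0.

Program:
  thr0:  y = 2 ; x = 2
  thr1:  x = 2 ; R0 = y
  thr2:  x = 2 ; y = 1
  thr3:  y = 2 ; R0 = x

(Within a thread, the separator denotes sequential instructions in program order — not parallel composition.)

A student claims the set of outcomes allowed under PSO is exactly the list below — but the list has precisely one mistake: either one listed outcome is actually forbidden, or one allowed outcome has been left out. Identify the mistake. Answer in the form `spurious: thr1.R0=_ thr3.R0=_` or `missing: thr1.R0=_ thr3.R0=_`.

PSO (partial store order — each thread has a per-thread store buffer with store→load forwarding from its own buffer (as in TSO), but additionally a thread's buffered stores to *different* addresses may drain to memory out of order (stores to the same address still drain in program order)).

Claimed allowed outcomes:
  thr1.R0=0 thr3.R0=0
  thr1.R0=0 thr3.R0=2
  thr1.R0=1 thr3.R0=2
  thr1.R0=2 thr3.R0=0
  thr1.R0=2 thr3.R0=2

outcome vector order: (thr1.R0,thr3.R0)
PSO (6): 00; 02; 10; 12; 20; 22
PSO∖claimed = {10}

missing: thr1.R0=1 thr3.R0=0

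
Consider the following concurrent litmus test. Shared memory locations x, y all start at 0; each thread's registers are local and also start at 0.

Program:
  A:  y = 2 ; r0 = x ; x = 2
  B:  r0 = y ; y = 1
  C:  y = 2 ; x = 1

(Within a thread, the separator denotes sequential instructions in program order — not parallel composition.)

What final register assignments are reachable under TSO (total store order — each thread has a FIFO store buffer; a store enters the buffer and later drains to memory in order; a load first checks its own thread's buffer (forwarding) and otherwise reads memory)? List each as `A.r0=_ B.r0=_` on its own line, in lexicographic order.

A.r0=0 B.r0=0
A.r0=0 B.r0=2
A.r0=1 B.r0=0
A.r0=1 B.r0=2

outcome vector order: (A.r0,B.r0)
|TSO outcomes| = 4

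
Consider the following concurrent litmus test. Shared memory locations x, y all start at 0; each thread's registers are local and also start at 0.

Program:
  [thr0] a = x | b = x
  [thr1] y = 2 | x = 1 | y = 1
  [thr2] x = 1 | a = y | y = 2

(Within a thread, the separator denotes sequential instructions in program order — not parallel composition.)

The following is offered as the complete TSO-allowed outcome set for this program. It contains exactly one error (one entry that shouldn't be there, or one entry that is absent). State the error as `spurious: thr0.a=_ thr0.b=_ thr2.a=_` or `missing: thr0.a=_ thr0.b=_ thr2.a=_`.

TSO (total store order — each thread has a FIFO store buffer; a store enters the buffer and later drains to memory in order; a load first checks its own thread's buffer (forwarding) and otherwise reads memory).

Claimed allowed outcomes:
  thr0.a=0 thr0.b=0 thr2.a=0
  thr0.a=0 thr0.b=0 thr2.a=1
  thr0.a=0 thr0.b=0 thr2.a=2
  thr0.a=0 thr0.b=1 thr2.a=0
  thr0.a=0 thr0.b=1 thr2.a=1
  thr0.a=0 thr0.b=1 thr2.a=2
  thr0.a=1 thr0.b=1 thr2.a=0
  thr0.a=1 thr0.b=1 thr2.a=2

outcome vector order: (thr0.a,thr0.b,thr2.a)
TSO (9): 000 001 002 010 011 012 110 111 112
TSO∖claimed = {111}

missing: thr0.a=1 thr0.b=1 thr2.a=1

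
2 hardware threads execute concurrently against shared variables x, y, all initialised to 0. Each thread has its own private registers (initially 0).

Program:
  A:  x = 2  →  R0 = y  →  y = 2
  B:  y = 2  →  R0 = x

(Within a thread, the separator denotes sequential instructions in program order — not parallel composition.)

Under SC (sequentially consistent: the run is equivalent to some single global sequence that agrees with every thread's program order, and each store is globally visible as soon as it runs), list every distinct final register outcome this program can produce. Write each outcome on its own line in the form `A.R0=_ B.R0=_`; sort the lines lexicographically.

A.R0=0 B.R0=2
A.R0=2 B.R0=0
A.R0=2 B.R0=2

outcome vector order: (A.R0,B.R0)
|SC outcomes| = 3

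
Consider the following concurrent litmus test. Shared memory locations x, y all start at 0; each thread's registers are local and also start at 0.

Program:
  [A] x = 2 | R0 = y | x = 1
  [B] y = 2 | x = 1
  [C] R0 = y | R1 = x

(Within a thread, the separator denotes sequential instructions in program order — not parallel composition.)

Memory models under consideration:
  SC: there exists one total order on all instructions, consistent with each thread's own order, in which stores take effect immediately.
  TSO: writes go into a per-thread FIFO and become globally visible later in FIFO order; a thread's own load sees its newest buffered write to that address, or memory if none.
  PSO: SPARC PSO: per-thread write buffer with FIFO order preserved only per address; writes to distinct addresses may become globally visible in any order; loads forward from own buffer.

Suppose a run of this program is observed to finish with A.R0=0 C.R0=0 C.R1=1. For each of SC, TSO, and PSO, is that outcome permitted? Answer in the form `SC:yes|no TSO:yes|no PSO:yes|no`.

SC:yes TSO:yes PSO:yes

outcome vector order: (A.R0,C.R0,C.R1)
SC: 11 outcomes — {(0,0,0); (0,0,1); (0,0,2); (0,2,1); (0,2,2); (2,0,0); (2,0,1); (2,0,2); (2,2,0); (2,2,1); (2,2,2)}
TSO: 12 outcomes — {(0,0,0); (0,0,1); (0,0,2); (0,2,0); (0,2,1); (0,2,2); (2,0,0); (2,0,1); (2,0,2); (2,2,0); (2,2,1); (2,2,2)}
PSO: 12 outcomes — {(0,0,0); (0,0,1); (0,0,2); (0,2,0); (0,2,1); (0,2,2); (2,0,0); (2,0,1); (2,0,2); (2,2,0); (2,2,1); (2,2,2)}
target (0,0,1) ∈ {SC,TSO,PSO}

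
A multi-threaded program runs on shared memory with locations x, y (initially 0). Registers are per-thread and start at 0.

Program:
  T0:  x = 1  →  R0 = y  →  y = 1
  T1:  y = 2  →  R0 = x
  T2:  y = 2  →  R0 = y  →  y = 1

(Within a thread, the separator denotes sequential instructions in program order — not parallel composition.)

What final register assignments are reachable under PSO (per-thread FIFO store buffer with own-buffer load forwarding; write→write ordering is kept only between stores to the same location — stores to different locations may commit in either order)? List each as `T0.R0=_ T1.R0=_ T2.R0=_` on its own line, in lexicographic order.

outcome vector order: (T0.R0,T1.R0,T2.R0)
|PSO outcomes| = 10

T0.R0=0 T1.R0=0 T2.R0=1
T0.R0=0 T1.R0=0 T2.R0=2
T0.R0=0 T1.R0=1 T2.R0=1
T0.R0=0 T1.R0=1 T2.R0=2
T0.R0=1 T1.R0=0 T2.R0=2
T0.R0=1 T1.R0=1 T2.R0=2
T0.R0=2 T1.R0=0 T2.R0=1
T0.R0=2 T1.R0=0 T2.R0=2
T0.R0=2 T1.R0=1 T2.R0=1
T0.R0=2 T1.R0=1 T2.R0=2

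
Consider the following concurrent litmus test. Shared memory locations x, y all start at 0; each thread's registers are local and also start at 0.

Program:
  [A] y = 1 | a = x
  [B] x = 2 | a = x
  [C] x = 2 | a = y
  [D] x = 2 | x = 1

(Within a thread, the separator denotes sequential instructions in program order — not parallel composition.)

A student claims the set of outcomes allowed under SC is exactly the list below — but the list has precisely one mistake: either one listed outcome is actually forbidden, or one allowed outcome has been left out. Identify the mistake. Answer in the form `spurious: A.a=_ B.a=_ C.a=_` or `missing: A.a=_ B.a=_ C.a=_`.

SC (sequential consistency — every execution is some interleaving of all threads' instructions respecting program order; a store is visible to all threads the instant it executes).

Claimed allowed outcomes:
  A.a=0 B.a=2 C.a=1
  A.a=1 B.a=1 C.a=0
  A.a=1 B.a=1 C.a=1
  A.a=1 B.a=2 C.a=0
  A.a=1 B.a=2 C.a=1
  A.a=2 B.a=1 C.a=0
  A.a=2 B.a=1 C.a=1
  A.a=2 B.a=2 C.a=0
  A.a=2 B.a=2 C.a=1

outcome vector order: (A.a,B.a,C.a)
under SC → (0,1,1) (0,2,1) (1,1,0) (1,1,1) (1,2,0) (1,2,1) (2,1,0) (2,1,1) (2,2,0) (2,2,1)
SC∖claimed = {(0,1,1)}

missing: A.a=0 B.a=1 C.a=1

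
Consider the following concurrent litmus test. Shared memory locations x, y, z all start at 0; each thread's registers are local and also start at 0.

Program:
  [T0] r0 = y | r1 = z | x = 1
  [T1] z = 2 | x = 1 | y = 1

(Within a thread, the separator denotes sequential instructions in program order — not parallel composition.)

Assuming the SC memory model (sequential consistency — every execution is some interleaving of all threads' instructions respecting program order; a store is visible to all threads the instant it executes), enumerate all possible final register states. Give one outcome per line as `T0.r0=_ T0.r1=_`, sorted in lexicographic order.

outcome vector order: (T0.r0,T0.r1)
|SC outcomes| = 3

T0.r0=0 T0.r1=0
T0.r0=0 T0.r1=2
T0.r0=1 T0.r1=2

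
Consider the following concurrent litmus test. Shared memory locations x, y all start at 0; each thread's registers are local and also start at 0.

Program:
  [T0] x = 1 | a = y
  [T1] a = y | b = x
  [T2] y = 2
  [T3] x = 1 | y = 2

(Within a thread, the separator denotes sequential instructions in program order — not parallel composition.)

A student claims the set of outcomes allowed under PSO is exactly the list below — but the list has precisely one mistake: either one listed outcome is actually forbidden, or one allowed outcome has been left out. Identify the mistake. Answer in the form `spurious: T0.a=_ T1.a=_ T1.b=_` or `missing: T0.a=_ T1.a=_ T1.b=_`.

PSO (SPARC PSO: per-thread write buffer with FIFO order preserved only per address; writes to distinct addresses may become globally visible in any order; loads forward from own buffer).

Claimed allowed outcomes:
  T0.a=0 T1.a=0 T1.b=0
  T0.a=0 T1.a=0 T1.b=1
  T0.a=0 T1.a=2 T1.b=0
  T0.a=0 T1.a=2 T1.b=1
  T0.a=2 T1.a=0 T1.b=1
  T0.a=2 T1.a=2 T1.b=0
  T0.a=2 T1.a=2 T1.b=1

missing: T0.a=2 T1.a=0 T1.b=0

outcome vector order: (T0.a,T1.a,T1.b)
[PSO] allowed = {<0 0 0>; <0 0 1>; <0 2 0>; <0 2 1>; <2 0 0>; <2 0 1>; <2 2 0>; <2 2 1>}
PSO∖claimed = {<2 0 0>}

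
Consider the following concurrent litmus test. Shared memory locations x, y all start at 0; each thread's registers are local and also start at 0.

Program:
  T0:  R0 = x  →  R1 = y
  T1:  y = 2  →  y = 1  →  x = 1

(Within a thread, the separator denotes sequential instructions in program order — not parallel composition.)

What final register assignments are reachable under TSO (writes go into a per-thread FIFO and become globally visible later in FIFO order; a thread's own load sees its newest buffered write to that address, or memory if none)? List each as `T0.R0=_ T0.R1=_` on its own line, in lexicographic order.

outcome vector order: (T0.R0,T0.R1)
|TSO outcomes| = 4

T0.R0=0 T0.R1=0
T0.R0=0 T0.R1=1
T0.R0=0 T0.R1=2
T0.R0=1 T0.R1=1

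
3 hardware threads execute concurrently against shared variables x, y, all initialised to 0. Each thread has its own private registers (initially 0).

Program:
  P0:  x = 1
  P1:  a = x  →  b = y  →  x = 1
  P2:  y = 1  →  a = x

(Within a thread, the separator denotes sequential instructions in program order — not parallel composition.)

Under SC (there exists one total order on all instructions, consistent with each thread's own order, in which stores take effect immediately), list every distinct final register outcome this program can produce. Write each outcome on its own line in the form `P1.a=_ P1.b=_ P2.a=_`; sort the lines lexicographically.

P1.a=0 P1.b=0 P2.a=0
P1.a=0 P1.b=0 P2.a=1
P1.a=0 P1.b=1 P2.a=0
P1.a=0 P1.b=1 P2.a=1
P1.a=1 P1.b=0 P2.a=1
P1.a=1 P1.b=1 P2.a=0
P1.a=1 P1.b=1 P2.a=1

outcome vector order: (P1.a,P1.b,P2.a)
|SC outcomes| = 7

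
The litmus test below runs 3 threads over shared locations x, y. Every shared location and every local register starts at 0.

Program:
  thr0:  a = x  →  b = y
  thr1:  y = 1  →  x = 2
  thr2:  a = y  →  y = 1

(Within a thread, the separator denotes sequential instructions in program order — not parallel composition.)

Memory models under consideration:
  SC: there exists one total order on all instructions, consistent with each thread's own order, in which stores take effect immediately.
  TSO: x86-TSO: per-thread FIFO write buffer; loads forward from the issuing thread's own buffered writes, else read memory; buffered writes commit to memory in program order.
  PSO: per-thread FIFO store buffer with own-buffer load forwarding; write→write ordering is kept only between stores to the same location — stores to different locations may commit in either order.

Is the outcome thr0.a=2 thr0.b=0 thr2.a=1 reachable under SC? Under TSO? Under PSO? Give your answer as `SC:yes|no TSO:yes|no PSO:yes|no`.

outcome vector order: (thr0.a,thr0.b,thr2.a)
under SC → <0 0 0>, <0 0 1>, <0 1 0>, <0 1 1>, <2 1 0>, <2 1 1>
under TSO → <0 0 0>, <0 0 1>, <0 1 0>, <0 1 1>, <2 1 0>, <2 1 1>
under PSO → <0 0 0>, <0 0 1>, <0 1 0>, <0 1 1>, <2 0 0>, <2 0 1>, <2 1 0>, <2 1 1>
target <2 0 1> ∈ {PSO}

SC:no TSO:no PSO:yes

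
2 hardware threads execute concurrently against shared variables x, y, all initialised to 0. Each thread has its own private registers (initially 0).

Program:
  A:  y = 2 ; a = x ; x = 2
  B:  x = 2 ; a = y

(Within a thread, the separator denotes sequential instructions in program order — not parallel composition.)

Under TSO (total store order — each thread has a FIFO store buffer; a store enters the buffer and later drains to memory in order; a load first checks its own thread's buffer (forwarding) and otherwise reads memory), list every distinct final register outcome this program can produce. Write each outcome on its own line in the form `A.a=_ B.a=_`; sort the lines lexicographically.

outcome vector order: (A.a,B.a)
|TSO outcomes| = 4

A.a=0 B.a=0
A.a=0 B.a=2
A.a=2 B.a=0
A.a=2 B.a=2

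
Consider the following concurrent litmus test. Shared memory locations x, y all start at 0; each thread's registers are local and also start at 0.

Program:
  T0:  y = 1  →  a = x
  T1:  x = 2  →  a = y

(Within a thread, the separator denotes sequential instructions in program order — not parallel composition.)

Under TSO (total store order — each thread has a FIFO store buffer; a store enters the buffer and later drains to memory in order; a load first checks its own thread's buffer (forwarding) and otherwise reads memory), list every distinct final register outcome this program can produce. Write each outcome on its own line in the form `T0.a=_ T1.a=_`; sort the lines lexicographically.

outcome vector order: (T0.a,T1.a)
|TSO outcomes| = 4

T0.a=0 T1.a=0
T0.a=0 T1.a=1
T0.a=2 T1.a=0
T0.a=2 T1.a=1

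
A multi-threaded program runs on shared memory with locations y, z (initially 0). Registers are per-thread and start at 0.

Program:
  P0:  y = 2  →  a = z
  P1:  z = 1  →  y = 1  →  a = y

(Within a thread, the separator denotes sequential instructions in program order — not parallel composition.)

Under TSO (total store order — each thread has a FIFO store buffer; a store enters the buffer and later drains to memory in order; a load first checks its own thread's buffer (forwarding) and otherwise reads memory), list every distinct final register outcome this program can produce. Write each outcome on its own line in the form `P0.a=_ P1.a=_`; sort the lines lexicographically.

outcome vector order: (P0.a,P1.a)
|TSO outcomes| = 4

P0.a=0 P1.a=1
P0.a=0 P1.a=2
P0.a=1 P1.a=1
P0.a=1 P1.a=2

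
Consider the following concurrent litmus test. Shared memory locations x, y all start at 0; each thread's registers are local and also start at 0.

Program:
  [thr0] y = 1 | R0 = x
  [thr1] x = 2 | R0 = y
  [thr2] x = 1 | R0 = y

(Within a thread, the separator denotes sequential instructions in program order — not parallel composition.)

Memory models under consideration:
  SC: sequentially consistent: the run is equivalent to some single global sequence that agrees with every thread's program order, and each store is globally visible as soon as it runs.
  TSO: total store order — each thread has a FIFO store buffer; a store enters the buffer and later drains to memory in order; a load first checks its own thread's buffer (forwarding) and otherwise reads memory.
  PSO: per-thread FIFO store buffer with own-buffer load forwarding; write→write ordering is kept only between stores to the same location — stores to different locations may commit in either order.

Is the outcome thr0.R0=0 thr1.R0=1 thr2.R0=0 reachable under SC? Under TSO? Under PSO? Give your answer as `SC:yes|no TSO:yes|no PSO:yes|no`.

SC:no TSO:yes PSO:yes

outcome vector order: (thr0.R0,thr1.R0,thr2.R0)
under SC → (0,1,1); (1,0,0); (1,0,1); (1,1,0); (1,1,1); (2,0,0); (2,0,1); (2,1,0); (2,1,1)
under TSO → (0,0,0); (0,0,1); (0,1,0); (0,1,1); (1,0,0); (1,0,1); (1,1,0); (1,1,1); (2,0,0); (2,0,1); (2,1,0); (2,1,1)
under PSO → (0,0,0); (0,0,1); (0,1,0); (0,1,1); (1,0,0); (1,0,1); (1,1,0); (1,1,1); (2,0,0); (2,0,1); (2,1,0); (2,1,1)
target (0,1,0) ∈ {TSO,PSO}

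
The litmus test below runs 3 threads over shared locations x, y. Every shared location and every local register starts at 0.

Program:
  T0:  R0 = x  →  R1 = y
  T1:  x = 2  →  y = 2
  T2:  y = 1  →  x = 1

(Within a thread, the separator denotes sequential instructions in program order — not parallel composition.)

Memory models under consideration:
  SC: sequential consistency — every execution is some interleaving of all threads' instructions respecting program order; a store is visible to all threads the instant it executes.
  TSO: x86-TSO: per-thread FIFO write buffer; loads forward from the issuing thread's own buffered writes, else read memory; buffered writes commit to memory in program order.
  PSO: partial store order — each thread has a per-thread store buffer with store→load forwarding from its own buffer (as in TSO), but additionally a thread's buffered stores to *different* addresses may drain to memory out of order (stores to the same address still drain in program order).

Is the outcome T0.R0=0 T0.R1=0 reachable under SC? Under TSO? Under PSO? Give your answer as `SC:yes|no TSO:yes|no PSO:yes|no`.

outcome vector order: (T0.R0,T0.R1)
SC: 8 outcomes — {0/0, 0/1, 0/2, 1/1, 1/2, 2/0, 2/1, 2/2}
TSO: 8 outcomes — {0/0, 0/1, 0/2, 1/1, 1/2, 2/0, 2/1, 2/2}
PSO: 9 outcomes — {0/0, 0/1, 0/2, 1/0, 1/1, 1/2, 2/0, 2/1, 2/2}
target 0/0 ∈ {SC,TSO,PSO}

SC:yes TSO:yes PSO:yes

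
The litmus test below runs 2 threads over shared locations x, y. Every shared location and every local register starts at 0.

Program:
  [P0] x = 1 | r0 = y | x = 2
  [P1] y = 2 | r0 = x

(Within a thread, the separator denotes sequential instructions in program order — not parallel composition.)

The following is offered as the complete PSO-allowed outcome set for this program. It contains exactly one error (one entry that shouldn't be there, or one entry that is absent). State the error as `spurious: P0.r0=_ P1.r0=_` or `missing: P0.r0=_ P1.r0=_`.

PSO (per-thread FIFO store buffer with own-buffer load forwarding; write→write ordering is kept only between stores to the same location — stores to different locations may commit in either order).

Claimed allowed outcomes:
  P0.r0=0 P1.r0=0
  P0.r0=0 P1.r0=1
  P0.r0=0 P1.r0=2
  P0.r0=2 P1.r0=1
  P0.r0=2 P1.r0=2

outcome vector order: (P0.r0,P1.r0)
PSO (6): <0 0>, <0 1>, <0 2>, <2 0>, <2 1>, <2 2>
PSO∖claimed = {<2 0>}

missing: P0.r0=2 P1.r0=0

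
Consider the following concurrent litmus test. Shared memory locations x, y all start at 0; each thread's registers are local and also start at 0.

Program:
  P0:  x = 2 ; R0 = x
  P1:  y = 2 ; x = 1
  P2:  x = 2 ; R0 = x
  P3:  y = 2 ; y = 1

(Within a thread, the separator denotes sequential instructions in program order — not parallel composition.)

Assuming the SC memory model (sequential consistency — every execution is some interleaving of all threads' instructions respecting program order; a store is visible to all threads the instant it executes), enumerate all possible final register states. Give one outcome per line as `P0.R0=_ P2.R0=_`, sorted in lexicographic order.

P0.R0=1 P2.R0=1
P0.R0=1 P2.R0=2
P0.R0=2 P2.R0=1
P0.R0=2 P2.R0=2

outcome vector order: (P0.R0,P2.R0)
|SC outcomes| = 4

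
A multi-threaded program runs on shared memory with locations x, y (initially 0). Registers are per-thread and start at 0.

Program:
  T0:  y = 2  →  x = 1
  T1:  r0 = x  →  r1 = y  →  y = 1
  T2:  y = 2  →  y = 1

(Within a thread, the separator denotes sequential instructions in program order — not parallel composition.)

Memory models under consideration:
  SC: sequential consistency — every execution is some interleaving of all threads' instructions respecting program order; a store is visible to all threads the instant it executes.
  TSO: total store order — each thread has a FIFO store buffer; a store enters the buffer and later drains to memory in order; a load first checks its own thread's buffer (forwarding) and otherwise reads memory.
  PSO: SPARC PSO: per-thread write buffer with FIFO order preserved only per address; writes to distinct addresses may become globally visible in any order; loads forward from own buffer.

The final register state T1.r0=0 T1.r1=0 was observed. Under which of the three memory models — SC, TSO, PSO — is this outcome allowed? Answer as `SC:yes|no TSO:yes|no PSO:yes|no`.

outcome vector order: (T1.r0,T1.r1)
SC: 5 outcomes — {(0,0) (0,1) (0,2) (1,1) (1,2)}
TSO: 5 outcomes — {(0,0) (0,1) (0,2) (1,1) (1,2)}
PSO: 6 outcomes — {(0,0) (0,1) (0,2) (1,0) (1,1) (1,2)}
target (0,0) ∈ {SC,TSO,PSO}

SC:yes TSO:yes PSO:yes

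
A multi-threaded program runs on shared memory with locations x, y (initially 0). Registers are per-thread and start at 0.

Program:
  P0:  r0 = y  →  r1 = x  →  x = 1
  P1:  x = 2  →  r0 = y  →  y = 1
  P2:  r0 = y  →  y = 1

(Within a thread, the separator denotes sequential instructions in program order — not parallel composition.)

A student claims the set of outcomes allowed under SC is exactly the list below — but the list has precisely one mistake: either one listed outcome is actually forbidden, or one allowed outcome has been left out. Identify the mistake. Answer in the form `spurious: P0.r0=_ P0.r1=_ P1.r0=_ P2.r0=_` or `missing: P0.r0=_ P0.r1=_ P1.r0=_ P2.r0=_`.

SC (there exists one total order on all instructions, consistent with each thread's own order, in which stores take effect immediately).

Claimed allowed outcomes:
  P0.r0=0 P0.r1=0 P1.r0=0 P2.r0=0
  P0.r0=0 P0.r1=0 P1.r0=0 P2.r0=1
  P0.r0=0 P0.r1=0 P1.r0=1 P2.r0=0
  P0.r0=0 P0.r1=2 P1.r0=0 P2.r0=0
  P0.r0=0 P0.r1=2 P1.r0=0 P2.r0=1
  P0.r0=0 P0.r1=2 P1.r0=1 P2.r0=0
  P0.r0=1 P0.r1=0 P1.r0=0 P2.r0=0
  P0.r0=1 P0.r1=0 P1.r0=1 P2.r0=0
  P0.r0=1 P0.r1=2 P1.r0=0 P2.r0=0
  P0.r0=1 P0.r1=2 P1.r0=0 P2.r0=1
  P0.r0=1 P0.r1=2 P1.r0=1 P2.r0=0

outcome vector order: (P0.r0,P0.r1,P1.r0,P2.r0)
SC: 10 outcomes — {0/0/0/0, 0/0/0/1, 0/0/1/0, 0/2/0/0, 0/2/0/1, 0/2/1/0, 1/0/1/0, 1/2/0/0, 1/2/0/1, 1/2/1/0}
claimed∖SC = {1/0/0/0}

spurious: P0.r0=1 P0.r1=0 P1.r0=0 P2.r0=0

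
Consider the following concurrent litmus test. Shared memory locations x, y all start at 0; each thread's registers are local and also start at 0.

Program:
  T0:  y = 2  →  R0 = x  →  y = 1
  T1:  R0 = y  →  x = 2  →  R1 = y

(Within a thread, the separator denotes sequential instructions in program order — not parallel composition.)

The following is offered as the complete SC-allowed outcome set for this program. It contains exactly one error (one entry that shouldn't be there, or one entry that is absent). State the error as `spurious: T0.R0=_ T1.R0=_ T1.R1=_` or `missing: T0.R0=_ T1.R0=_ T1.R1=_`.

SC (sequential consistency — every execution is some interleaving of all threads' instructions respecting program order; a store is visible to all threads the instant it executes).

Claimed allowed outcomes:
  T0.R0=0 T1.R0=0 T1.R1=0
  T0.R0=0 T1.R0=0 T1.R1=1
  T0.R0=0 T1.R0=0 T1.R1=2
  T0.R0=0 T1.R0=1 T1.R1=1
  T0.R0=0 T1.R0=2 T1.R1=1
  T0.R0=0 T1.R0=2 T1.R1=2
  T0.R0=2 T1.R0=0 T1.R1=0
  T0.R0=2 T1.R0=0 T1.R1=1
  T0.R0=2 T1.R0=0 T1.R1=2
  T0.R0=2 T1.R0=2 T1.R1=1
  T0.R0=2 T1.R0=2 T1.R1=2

outcome vector order: (T0.R0,T1.R0,T1.R1)
under SC → 0/0/1; 0/0/2; 0/1/1; 0/2/1; 0/2/2; 2/0/0; 2/0/1; 2/0/2; 2/2/1; 2/2/2
claimed∖SC = {0/0/0}

spurious: T0.R0=0 T1.R0=0 T1.R1=0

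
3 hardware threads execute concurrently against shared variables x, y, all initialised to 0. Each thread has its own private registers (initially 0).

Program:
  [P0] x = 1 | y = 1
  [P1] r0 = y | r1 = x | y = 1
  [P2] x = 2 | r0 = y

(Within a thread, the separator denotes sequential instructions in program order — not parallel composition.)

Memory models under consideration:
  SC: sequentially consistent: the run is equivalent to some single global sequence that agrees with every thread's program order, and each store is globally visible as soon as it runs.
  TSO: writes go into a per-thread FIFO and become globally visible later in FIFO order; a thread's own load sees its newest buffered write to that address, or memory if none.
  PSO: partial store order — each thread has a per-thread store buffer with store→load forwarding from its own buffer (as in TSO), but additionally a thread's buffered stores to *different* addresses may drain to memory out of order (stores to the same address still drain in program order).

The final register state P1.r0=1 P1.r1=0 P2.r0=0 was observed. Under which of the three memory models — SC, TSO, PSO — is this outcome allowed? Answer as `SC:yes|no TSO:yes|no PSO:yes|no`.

outcome vector order: (P1.r0,P1.r1,P2.r0)
SC (10): 000, 001, 010, 011, 020, 021, 110, 111, 120, 121
TSO (10): 000, 001, 010, 011, 020, 021, 110, 111, 120, 121
PSO (12): 000, 001, 010, 011, 020, 021, 100, 101, 110, 111, 120, 121
target 100 ∈ {PSO}

SC:no TSO:no PSO:yes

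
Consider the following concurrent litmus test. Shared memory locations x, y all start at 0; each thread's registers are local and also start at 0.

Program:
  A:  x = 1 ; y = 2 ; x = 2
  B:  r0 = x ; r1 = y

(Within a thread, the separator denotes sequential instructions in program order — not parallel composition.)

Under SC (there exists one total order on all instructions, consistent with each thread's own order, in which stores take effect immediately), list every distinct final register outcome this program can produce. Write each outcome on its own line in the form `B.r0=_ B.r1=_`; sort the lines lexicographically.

B.r0=0 B.r1=0
B.r0=0 B.r1=2
B.r0=1 B.r1=0
B.r0=1 B.r1=2
B.r0=2 B.r1=2

outcome vector order: (B.r0,B.r1)
|SC outcomes| = 5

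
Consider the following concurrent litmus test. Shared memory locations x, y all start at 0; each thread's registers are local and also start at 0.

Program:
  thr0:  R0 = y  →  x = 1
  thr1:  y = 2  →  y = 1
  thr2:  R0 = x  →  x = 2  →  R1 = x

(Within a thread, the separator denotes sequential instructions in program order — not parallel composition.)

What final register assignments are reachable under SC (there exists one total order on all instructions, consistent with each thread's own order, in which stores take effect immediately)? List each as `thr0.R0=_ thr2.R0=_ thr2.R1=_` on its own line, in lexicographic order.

thr0.R0=0 thr2.R0=0 thr2.R1=1
thr0.R0=0 thr2.R0=0 thr2.R1=2
thr0.R0=0 thr2.R0=1 thr2.R1=2
thr0.R0=1 thr2.R0=0 thr2.R1=1
thr0.R0=1 thr2.R0=0 thr2.R1=2
thr0.R0=1 thr2.R0=1 thr2.R1=2
thr0.R0=2 thr2.R0=0 thr2.R1=1
thr0.R0=2 thr2.R0=0 thr2.R1=2
thr0.R0=2 thr2.R0=1 thr2.R1=2

outcome vector order: (thr0.R0,thr2.R0,thr2.R1)
|SC outcomes| = 9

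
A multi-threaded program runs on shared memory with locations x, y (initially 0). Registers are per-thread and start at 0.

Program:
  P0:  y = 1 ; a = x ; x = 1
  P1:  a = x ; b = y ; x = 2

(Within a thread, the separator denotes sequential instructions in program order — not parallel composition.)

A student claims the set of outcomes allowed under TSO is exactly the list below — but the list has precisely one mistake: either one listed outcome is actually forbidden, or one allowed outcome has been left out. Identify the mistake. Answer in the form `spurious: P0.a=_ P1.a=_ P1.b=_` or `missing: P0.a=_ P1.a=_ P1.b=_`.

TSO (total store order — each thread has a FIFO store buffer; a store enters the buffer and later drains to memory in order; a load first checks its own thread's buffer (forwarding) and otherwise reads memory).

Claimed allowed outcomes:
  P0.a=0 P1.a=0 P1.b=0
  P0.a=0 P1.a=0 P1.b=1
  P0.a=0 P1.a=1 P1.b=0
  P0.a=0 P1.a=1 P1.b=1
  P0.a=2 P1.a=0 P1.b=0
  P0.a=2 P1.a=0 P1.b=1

spurious: P0.a=0 P1.a=1 P1.b=0

outcome vector order: (P0.a,P1.a,P1.b)
under TSO → (0,0,0), (0,0,1), (0,1,1), (2,0,0), (2,0,1)
claimed∖TSO = {(0,1,0)}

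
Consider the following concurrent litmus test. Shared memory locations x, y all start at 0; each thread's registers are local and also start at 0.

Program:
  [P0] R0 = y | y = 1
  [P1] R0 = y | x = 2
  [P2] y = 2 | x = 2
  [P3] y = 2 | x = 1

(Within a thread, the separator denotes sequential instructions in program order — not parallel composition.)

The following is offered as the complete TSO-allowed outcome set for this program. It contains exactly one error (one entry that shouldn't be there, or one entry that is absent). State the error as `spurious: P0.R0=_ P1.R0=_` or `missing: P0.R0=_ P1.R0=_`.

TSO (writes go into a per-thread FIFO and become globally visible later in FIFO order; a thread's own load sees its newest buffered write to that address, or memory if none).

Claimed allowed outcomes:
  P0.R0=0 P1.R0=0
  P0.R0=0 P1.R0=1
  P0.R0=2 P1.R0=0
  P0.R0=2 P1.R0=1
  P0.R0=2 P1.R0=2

outcome vector order: (P0.R0,P1.R0)
under TSO → (0,0) (0,1) (0,2) (2,0) (2,1) (2,2)
TSO∖claimed = {(0,2)}

missing: P0.R0=0 P1.R0=2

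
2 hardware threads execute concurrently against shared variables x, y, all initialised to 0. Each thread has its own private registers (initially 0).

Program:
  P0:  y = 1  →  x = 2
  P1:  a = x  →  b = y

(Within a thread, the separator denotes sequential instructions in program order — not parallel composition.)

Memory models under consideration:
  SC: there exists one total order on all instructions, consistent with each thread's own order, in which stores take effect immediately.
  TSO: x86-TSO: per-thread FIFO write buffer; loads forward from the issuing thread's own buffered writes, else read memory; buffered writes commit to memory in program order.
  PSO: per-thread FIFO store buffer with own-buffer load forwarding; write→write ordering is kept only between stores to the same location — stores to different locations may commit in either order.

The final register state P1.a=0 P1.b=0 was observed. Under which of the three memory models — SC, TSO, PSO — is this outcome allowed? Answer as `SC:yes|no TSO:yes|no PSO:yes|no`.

outcome vector order: (P1.a,P1.b)
SC: 3 outcomes — {(0,0) (0,1) (2,1)}
TSO: 3 outcomes — {(0,0) (0,1) (2,1)}
PSO: 4 outcomes — {(0,0) (0,1) (2,0) (2,1)}
target (0,0) ∈ {SC,TSO,PSO}

SC:yes TSO:yes PSO:yes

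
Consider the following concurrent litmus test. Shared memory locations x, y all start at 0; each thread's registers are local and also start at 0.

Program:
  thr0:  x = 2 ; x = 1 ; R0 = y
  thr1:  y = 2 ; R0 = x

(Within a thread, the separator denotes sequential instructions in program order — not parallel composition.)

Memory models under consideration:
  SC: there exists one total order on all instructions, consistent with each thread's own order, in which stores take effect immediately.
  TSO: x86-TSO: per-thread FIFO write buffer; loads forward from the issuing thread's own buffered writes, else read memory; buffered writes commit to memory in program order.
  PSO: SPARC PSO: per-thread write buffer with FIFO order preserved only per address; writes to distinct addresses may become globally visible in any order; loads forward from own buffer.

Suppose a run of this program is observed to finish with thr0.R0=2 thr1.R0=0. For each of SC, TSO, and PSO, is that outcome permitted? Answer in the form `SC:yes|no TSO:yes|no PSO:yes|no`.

outcome vector order: (thr0.R0,thr1.R0)
SC: 4 outcomes — {<0 1> <2 0> <2 1> <2 2>}
TSO: 6 outcomes — {<0 0> <0 1> <0 2> <2 0> <2 1> <2 2>}
PSO: 6 outcomes — {<0 0> <0 1> <0 2> <2 0> <2 1> <2 2>}
target <2 0> ∈ {SC,TSO,PSO}

SC:yes TSO:yes PSO:yes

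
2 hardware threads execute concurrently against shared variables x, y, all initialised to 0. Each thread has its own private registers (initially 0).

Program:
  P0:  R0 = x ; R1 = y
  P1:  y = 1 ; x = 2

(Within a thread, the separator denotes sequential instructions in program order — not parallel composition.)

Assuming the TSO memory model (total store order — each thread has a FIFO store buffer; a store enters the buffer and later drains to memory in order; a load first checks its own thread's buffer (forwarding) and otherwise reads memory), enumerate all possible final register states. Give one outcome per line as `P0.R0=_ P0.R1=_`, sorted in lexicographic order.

outcome vector order: (P0.R0,P0.R1)
|TSO outcomes| = 3

P0.R0=0 P0.R1=0
P0.R0=0 P0.R1=1
P0.R0=2 P0.R1=1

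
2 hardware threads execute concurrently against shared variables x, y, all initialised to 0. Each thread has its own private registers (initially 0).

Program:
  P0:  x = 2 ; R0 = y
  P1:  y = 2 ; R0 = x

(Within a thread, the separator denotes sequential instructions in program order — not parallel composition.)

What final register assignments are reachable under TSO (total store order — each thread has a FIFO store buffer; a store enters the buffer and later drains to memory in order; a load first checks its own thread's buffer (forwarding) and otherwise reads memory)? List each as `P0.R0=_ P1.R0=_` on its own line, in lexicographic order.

outcome vector order: (P0.R0,P1.R0)
|TSO outcomes| = 4

P0.R0=0 P1.R0=0
P0.R0=0 P1.R0=2
P0.R0=2 P1.R0=0
P0.R0=2 P1.R0=2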